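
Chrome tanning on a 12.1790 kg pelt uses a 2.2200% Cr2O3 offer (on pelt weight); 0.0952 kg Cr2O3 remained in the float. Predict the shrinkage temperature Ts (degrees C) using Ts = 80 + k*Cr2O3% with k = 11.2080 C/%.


Offered = pelt * offer_pct / 100 = 12.1790 * 2.2200 / 100 = 0.2704 kg
Uptake = offered - residual = 0.2704 - 0.0952 = 0.1752 kg
Cr2O3% on pelt = uptake / pelt * 100 = 0.1752 / 12.1790 * 100 = 1.4383 %
Ts = 80 + k * Cr2O3% = 80 + 11.2080 * 1.4383 = 96.1208 C


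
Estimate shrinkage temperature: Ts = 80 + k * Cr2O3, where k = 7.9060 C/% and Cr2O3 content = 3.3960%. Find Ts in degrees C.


Formula: Ts = 80 + k * Cr2O3
Substituting: Ts = 80 + 7.9060 * 3.3960
Result: 106.8488 C


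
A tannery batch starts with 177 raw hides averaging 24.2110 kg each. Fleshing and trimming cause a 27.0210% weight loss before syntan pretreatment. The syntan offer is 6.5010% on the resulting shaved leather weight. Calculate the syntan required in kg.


Total_raw = N * avg_wt = 177 * 24.2110 = 4285.3470 kg
Substrate = Total_raw * (1 - loss/100) = 4285.3470 * (1 - 27.0210/100) = 3127.4034 kg
Syntan = Substrate * pct / 100 = 3127.4034 * 6.5010 / 100 = 203.3125 kg


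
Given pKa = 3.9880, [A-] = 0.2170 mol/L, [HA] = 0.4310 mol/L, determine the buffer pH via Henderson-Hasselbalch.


ratio = [A-] / [HA] = 0.2170 / 0.4310 = 0.5035
log10(ratio) = -0.2980
pH = pKa + log10(ratio) = 3.9880 - 0.2980 = 3.6900


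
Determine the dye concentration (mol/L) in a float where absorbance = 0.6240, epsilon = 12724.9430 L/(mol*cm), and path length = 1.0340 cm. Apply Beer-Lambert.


Formula: c = A / (epsilon * l)
Substituting: c = 0.6240 / (12724.9430 * 1.0340)
Result: 4.7425e-05 mol/L


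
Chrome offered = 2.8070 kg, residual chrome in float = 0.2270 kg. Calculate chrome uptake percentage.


Formula: Uptake = (offered - residual) / offered * 100
Substituting: Uptake = (2.8070 - 0.2270) / 2.8070 * 100
Result: 91.9131 %


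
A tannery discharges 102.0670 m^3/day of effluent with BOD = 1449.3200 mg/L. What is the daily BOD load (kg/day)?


Formula: BOD_load = volume * conc / 1000
Substituting: BOD_load = 102.0670 * 1449.3200 / 1000
Result: 147.9277 kg/day


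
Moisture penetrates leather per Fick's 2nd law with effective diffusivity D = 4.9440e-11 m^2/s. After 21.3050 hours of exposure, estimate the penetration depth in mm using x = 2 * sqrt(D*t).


t = 21.3050 hr * 3600 = 76698.0000 s
D * t = 4.9440e-11 * 76698.0000 = 3.7919e-06
x = 2 * sqrt(D*t) = 2 * sqrt(3.7919e-06) = 0.00389459 m = 3.8946 mm


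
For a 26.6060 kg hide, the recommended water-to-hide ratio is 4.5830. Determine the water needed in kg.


Formula: Water = hide_weight * ratio
Substituting: Water = 26.6060 * 4.5830
Result: 121.9353 kg


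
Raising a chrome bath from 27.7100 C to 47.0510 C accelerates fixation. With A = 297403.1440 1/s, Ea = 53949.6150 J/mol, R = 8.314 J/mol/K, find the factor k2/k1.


T1 = 27.7100 + 273.15 = 300.8600 K; T2 = 47.0510 + 273.15 = 320.2010 K
k1 = A * exp(-Ea/(R*T1)) = 297403.1440 * exp(-53949.6150/(8.314*300.8600)) = 1.2776e-04 1/s
k2 = A * exp(-Ea/(R*T2)) = 297403.1440 * exp(-53949.6150/(8.314*320.2010)) = 4.7009e-04 1/s
k2/k1 = 4.7009e-04 / 1.2776e-04 = 3.6795


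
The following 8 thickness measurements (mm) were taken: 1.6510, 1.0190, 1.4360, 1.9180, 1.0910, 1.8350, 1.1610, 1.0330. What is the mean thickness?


Formula: Average = sum / n
Substituting: Average = 11.1440 / 8
Result: 1.3930 mm


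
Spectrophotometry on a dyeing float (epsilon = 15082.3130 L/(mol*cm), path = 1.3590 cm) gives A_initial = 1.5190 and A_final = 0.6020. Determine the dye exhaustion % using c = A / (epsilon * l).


c_initial = A_i / (epsilon * l) = 1.5190 / (15082.3130 * 1.3590) = 7.4109e-05 mol/L
c_final = A_f / (epsilon * l) = 0.6020 / (15082.3130 * 1.3590) = 2.9370e-05 mol/L
Exhaustion = (c_initial - c_final) / c_initial * 100 = (7.4109e-05 - 2.9370e-05) / 7.4109e-05 * 100 = 60.3687 %


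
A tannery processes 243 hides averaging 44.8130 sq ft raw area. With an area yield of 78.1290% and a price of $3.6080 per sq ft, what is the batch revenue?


Raw_total = N * avg_area = 243 * 44.8130 = 10889.5590 sq ft
Finished = Raw_total * yield / 100 = 10889.5590 * 78.1290 / 100 = 8507.9036 sq ft
Value = Finished * price = 8507.9036 * 3.6080 = 30696.5160 $


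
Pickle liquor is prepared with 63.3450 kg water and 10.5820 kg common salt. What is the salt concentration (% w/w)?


Formula: Conc = salt / (water + salt) * 100
Substituting: Conc = 10.5820 / (63.3450 + 10.5820) * 100
Result: 14.3141 %


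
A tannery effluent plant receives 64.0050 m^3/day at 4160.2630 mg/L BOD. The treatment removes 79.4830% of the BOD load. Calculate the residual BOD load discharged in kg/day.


Load_in = volume * conc / 1000 = 64.0050 * 4160.2630 / 1000 = 266.2776 kg/day
Removed = Load_in * eff / 100 = 266.2776 * 79.4830 / 100 = 211.6455 kg/day
Load_out = Load_in - Removed = 266.2776 - 211.6455 = 54.6322 kg/day


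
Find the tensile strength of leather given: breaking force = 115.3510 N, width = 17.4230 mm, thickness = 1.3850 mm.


Formula: TS = force / (width * thickness)
Substituting: TS = 115.3510 / (17.4230 * 1.3850)
Result: 4.7802 N/mm^2


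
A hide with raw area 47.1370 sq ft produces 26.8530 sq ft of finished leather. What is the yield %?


Formula: Yield = finished / raw * 100
Substituting: Yield = 26.8530 / 47.1370 * 100
Result: 56.9680 %


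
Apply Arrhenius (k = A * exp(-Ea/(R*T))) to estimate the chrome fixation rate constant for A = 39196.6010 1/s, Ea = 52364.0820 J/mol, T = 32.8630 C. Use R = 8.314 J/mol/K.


T_K = T_C + 273.15 = 32.8630 + 273.15 = 306.0130 K
exponent = -Ea / (R * T_K) = -52364.0820 / (8.314 * 306.0130) = -20.5818
k = A * exp(exponent) = 39196.6010 * exp(-20.5818) = 4.5152e-05 1/s


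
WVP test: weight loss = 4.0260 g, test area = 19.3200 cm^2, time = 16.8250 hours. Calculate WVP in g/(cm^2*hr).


Formula: WVP = loss / (area * time)
Substituting: WVP = 4.0260 / (19.3200 * 16.8250)
Result: 0.0123854 g/(cm^2*hr)


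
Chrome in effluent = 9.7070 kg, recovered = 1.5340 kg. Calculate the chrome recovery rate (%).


Formula: Recovery = recovered / input * 100
Substituting: Recovery = 1.5340 / 9.7070 * 100
Result: 15.8030 %


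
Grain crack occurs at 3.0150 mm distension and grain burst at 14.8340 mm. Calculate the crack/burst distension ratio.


Formula: Ratio = crack / burst
Substituting: Ratio = 3.0150 / 14.8340
Result: 0.2032


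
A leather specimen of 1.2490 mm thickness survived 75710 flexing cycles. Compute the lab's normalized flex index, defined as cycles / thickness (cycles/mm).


Formula: Index = cycles / thickness
Substituting: Index = 75710 / 1.2490
Result: 60616.4932 cycles/mm


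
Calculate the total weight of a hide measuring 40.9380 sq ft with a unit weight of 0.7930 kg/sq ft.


Formula: Weight = area * weight_per_sqft
Substituting: Weight = 40.9380 * 0.7930
Result: 32.4638 kg


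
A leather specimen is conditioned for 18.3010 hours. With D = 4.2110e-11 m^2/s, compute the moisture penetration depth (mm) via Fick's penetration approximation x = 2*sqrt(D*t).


t = 18.3010 hr * 3600 = 65883.6000 s
D * t = 4.2110e-11 * 65883.6000 = 2.7744e-06
x = 2 * sqrt(D*t) = 2 * sqrt(2.7744e-06) = 0.00333128 m = 3.3313 mm


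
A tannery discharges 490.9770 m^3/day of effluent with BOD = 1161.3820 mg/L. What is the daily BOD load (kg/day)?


Formula: BOD_load = volume * conc / 1000
Substituting: BOD_load = 490.9770 * 1161.3820 / 1000
Result: 570.2119 kg/day


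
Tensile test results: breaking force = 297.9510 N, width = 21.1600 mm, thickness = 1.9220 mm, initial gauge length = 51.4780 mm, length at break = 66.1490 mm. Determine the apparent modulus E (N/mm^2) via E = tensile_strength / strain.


TS = F / (w * t) = 297.9510 / (21.1600 * 1.9220) = 7.3261 N/mm^2
strain = (Lf - L0) / L0 = (66.1490 - 51.4780) / 51.4780 = 0.2850
E = TS / strain = 7.3261 / 0.2850 = 25.7062 N/mm^2


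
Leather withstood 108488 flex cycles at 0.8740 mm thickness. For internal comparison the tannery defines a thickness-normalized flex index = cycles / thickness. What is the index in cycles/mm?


Formula: Index = cycles / thickness
Substituting: Index = 108488 / 0.8740
Result: 124128.1465 cycles/mm


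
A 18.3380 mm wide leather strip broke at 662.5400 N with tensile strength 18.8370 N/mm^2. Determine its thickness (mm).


Formula: t = F / (TS * w)
Substituting: t = 662.5400 / (18.8370 * 18.3380)
Result: 1.9180 mm


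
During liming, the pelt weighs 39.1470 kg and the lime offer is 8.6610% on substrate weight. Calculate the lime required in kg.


Formula: Lime = substrate * pct / 100
Substituting: Lime = 39.1470 * 8.6610 / 100
Result: 3.3905 kg


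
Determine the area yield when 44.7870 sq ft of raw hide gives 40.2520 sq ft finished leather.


Formula: Yield = finished / raw * 100
Substituting: Yield = 40.2520 / 44.7870 * 100
Result: 89.8743 %


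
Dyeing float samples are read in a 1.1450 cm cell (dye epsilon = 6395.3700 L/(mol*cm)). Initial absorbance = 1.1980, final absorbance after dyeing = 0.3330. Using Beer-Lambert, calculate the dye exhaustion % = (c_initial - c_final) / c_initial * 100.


c_initial = A_i / (epsilon * l) = 1.1980 / (6395.3700 * 1.1450) = 1.6360e-04 mol/L
c_final = A_f / (epsilon * l) = 0.3330 / (6395.3700 * 1.1450) = 4.5475e-05 mol/L
Exhaustion = (c_initial - c_final) / c_initial * 100 = (1.6360e-04 - 4.5475e-05) / 1.6360e-04 * 100 = 72.2037 %


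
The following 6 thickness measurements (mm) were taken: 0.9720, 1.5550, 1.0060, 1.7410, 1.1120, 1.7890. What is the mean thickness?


Formula: Average = sum / n
Substituting: Average = 8.1750 / 6
Result: 1.3625 mm


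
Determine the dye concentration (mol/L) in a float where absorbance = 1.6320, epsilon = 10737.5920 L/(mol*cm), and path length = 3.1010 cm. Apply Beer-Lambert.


Formula: c = A / (epsilon * l)
Substituting: c = 1.6320 / (10737.5920 * 3.1010)
Result: 4.9013e-05 mol/L


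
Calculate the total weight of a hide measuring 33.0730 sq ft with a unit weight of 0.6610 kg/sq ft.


Formula: Weight = area * weight_per_sqft
Substituting: Weight = 33.0730 * 0.6610
Result: 21.8613 kg


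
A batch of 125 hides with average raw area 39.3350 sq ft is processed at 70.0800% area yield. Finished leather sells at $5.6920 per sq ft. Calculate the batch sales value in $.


Raw_total = N * avg_area = 125 * 39.3350 = 4916.8750 sq ft
Finished = Raw_total * yield / 100 = 4916.8750 * 70.0800 / 100 = 3445.7460 sq ft
Value = Finished * price = 3445.7460 * 5.6920 = 19613.1862 $


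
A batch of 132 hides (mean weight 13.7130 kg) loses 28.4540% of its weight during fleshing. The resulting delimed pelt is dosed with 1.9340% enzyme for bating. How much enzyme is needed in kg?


Total_raw = N * avg_wt = 132 * 13.7130 = 1810.1160 kg
Substrate = Total_raw * (1 - loss/100) = 1810.1160 * (1 - 28.4540/100) = 1295.0656 kg
Enzyme = Substrate * pct / 100 = 1295.0656 * 1.9340 / 100 = 25.0466 kg


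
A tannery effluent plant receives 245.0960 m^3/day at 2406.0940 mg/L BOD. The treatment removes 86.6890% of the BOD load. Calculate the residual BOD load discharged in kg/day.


Load_in = volume * conc / 1000 = 245.0960 * 2406.0940 / 1000 = 589.7240 kg/day
Removed = Load_in * eff / 100 = 589.7240 * 86.6890 / 100 = 511.2259 kg/day
Load_out = Load_in - Removed = 589.7240 - 511.2259 = 78.4982 kg/day


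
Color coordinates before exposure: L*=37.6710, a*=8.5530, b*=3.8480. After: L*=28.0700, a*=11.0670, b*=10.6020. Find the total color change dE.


dL = -9.6010, da = 2.5140, db = 6.7540
dE = sqrt((-9.6010)^2 + 2.5140^2 + 6.7540^2) = 12.0048


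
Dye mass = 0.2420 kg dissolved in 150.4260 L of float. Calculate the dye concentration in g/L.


Formula: Conc = dye_mass(kg) / volume(L) * 1000
Substituting: Conc = 0.2420 / 150.4260 * 1000
Result: 1.6088 g/L


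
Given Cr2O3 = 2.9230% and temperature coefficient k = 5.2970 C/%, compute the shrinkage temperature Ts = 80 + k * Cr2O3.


Formula: Ts = 80 + k * Cr2O3
Substituting: Ts = 80 + 5.2970 * 2.9230
Result: 95.4831 C


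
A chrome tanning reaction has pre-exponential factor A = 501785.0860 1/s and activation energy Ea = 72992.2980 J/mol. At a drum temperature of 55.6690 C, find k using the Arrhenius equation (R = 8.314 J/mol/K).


T_K = T_C + 273.15 = 55.6690 + 273.15 = 328.8190 K
exponent = -Ea / (R * T_K) = -72992.2980 / (8.314 * 328.8190) = -26.6999
k = A * exp(exponent) = 501785.0860 * exp(-26.6999) = 1.2732e-06 1/s


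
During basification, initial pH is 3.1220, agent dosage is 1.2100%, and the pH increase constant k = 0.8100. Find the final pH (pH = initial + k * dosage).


Formula: pH_final = pH_initial + k * base_pct
Substituting: pH_final = 3.1220 + 0.8100 * 1.2100
Result: 4.1021


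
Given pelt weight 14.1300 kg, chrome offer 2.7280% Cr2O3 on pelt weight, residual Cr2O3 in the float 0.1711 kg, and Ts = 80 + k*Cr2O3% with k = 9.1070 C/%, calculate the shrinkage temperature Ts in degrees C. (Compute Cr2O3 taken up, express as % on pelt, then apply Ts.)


Offered = pelt * offer_pct / 100 = 14.1300 * 2.7280 / 100 = 0.3855 kg
Uptake = offered - residual = 0.3855 - 0.1711 = 0.2144 kg
Cr2O3% on pelt = uptake / pelt * 100 = 0.2144 / 14.1300 * 100 = 1.5171 %
Ts = 80 + k * Cr2O3% = 80 + 9.1070 * 1.5171 = 93.8162 C


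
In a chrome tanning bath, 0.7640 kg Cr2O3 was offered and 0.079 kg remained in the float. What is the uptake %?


Formula: Uptake = (offered - residual) / offered * 100
Substituting: Uptake = (0.7640 - 0.079) / 0.7640 * 100
Result: 89.6597 %


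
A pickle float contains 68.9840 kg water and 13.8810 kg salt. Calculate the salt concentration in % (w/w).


Formula: Conc = salt / (water + salt) * 100
Substituting: Conc = 13.8810 / (68.9840 + 13.8810) * 100
Result: 16.7513 %


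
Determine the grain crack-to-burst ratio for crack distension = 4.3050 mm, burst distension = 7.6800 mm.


Formula: Ratio = crack / burst
Substituting: Ratio = 4.3050 / 7.6800
Result: 0.5605


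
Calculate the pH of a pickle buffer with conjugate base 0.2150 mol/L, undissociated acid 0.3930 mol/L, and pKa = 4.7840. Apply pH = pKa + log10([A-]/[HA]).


ratio = [A-] / [HA] = 0.2150 / 0.3930 = 0.5471
log10(ratio) = -0.2620
pH = pKa + log10(ratio) = 4.7840 - 0.2620 = 4.5220


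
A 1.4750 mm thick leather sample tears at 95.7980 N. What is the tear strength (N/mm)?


Formula: Tear strength = force / thickness
Substituting: Tear strength = 95.7980 / 1.4750
Result: 64.9478 N/mm


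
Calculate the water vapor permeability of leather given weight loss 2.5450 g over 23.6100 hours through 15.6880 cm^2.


Formula: WVP = loss / (area * time)
Substituting: WVP = 2.5450 / (15.6880 * 23.6100)
Result: 0.00687107 g/(cm^2*hr)


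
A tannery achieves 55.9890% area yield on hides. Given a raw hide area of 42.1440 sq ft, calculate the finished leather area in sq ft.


Formula: finished = raw * yield / 100
Substituting: finished = 42.1440 * 55.9890 / 100
Result: 23.5960 sq ft


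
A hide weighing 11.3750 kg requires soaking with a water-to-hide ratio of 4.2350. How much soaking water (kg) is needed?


Formula: Water = hide_weight * ratio
Substituting: Water = 11.3750 * 4.2350
Result: 48.1731 kg


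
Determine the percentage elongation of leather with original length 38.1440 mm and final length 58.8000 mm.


Formula: Elongation = (Lf - L0) / L0 * 100
Substituting: Elongation = (58.8000 - 38.1440) / 38.1440 * 100
Result: 54.1527 %


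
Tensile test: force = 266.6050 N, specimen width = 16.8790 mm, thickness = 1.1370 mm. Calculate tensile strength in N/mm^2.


Formula: TS = force / (width * thickness)
Substituting: TS = 266.6050 / (16.8790 * 1.1370)
Result: 13.8919 N/mm^2


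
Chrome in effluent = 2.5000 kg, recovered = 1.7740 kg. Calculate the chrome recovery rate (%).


Formula: Recovery = recovered / input * 100
Substituting: Recovery = 1.7740 / 2.5000 * 100
Result: 70.9600 %


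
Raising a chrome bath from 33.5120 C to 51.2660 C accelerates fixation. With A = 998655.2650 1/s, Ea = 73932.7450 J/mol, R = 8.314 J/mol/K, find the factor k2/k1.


T1 = 33.5120 + 273.15 = 306.6620 K; T2 = 51.2660 + 273.15 = 324.4160 K
k1 = A * exp(-Ea/(R*T1)) = 998655.2650 * exp(-73932.7450/(8.314*306.6620)) = 2.5455e-07 1/s
k2 = A * exp(-Ea/(R*T2)) = 998655.2650 * exp(-73932.7450/(8.314*324.4160)) = 1.2445e-06 1/s
k2/k1 = 1.2445e-06 / 2.5455e-07 = 4.8888


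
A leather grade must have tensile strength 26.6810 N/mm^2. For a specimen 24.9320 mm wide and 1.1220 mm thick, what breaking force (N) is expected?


Formula: F = TS * w * t
Substituting: F = 26.6810 * 24.9320 * 1.1220
Result: 746.3664 N


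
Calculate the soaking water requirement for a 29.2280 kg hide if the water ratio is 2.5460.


Formula: Water = hide_weight * ratio
Substituting: Water = 29.2280 * 2.5460
Result: 74.4145 kg


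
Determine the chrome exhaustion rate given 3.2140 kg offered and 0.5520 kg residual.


Formula: Uptake = (offered - residual) / offered * 100
Substituting: Uptake = (3.2140 - 0.5520) / 3.2140 * 100
Result: 82.8251 %


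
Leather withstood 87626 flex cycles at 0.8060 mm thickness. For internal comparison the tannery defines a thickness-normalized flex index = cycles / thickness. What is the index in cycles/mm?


Formula: Index = cycles / thickness
Substituting: Index = 87626 / 0.8060
Result: 108717.1216 cycles/mm


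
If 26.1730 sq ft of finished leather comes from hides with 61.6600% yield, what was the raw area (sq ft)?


Formula: raw = finished * 100 / yield
Substituting: raw = 26.1730 * 100 / 61.6600
Result: 42.4473 sq ft


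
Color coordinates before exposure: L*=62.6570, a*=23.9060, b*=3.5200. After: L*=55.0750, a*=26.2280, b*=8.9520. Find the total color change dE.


dL = -7.5820, da = 2.3220, db = 5.4320
dE = sqrt((-7.5820)^2 + 2.3220^2 + 5.4320^2) = 9.6117


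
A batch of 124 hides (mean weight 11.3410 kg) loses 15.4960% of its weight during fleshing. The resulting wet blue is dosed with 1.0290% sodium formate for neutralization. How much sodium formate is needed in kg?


Total_raw = N * avg_wt = 124 * 11.3410 = 1406.2840 kg
Substrate = Total_raw * (1 - loss/100) = 1406.2840 * (1 - 15.4960/100) = 1188.3662 kg
Neutralizer = Substrate * pct / 100 = 1188.3662 * 1.0290 / 100 = 12.2283 kg


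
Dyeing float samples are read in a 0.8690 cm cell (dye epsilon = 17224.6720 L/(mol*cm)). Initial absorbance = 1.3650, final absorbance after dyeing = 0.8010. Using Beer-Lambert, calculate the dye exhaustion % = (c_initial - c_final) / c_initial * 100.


c_initial = A_i / (epsilon * l) = 1.3650 / (17224.6720 * 0.8690) = 9.1193e-05 mol/L
c_final = A_f / (epsilon * l) = 0.8010 / (17224.6720 * 0.8690) = 5.3513e-05 mol/L
Exhaustion = (c_initial - c_final) / c_initial * 100 = (9.1193e-05 - 5.3513e-05) / 9.1193e-05 * 100 = 41.3187 %


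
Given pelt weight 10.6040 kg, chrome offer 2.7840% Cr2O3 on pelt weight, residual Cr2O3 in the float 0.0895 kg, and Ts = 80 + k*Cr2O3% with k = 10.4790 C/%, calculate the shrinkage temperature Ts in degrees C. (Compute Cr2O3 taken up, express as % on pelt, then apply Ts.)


Offered = pelt * offer_pct / 100 = 10.6040 * 2.7840 / 100 = 0.2952 kg
Uptake = offered - residual = 0.2952 - 0.0895 = 0.2057 kg
Cr2O3% on pelt = uptake / pelt * 100 = 0.2057 / 10.6040 * 100 = 1.9400 %
Ts = 80 + k * Cr2O3% = 80 + 10.4790 * 1.9400 = 100.3290 C


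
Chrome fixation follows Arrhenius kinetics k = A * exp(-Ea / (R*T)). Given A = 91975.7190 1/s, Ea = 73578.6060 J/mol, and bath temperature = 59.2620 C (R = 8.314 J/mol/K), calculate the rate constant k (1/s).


T_K = T_C + 273.15 = 59.2620 + 273.15 = 332.4120 K
exponent = -Ea / (R * T_K) = -73578.6060 / (8.314 * 332.4120) = -26.6235
k = A * exp(exponent) = 91975.7190 * exp(-26.6235) = 2.5191e-07 1/s


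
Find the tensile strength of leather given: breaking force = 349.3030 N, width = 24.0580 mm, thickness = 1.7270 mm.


Formula: TS = force / (width * thickness)
Substituting: TS = 349.3030 / (24.0580 * 1.7270)
Result: 8.4072 N/mm^2


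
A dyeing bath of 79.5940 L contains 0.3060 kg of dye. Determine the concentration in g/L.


Formula: Conc = dye_mass(kg) / volume(L) * 1000
Substituting: Conc = 0.3060 / 79.5940 * 1000
Result: 3.8445 g/L


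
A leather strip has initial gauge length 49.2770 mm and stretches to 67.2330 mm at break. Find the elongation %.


Formula: Elongation = (Lf - L0) / L0 * 100
Substituting: Elongation = (67.2330 - 49.2770) / 49.2770 * 100
Result: 36.4389 %


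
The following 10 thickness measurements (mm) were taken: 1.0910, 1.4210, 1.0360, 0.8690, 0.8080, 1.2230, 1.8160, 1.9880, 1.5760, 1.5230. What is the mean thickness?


Formula: Average = sum / n
Substituting: Average = 13.3510 / 10
Result: 1.3351 mm


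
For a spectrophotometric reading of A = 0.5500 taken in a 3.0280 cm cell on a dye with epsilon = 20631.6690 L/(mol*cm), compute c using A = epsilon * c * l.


Formula: c = A / (epsilon * l)
Substituting: c = 0.5500 / (20631.6690 * 3.0280)
Result: 8.8038e-06 mol/L


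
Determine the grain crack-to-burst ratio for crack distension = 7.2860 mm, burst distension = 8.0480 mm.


Formula: Ratio = crack / burst
Substituting: Ratio = 7.2860 / 8.0480
Result: 0.9053


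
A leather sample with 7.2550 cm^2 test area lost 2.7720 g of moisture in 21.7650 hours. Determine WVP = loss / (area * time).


Formula: WVP = loss / (area * time)
Substituting: WVP = 2.7720 / (7.2550 * 21.7650)
Result: 0.0175549 g/(cm^2*hr)


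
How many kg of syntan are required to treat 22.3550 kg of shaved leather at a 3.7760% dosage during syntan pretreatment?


Formula: Syntan = substrate * pct / 100
Substituting: Syntan = 22.3550 * 3.7760 / 100
Result: 0.8441 kg


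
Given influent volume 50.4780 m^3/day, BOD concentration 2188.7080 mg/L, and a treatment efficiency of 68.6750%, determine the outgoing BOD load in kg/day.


Load_in = volume * conc / 1000 = 50.4780 * 2188.7080 / 1000 = 110.4816 kg/day
Removed = Load_in * eff / 100 = 110.4816 * 68.6750 / 100 = 75.8732 kg/day
Load_out = Load_in - Removed = 110.4816 - 75.8732 = 34.6084 kg/day


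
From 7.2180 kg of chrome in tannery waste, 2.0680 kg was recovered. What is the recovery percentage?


Formula: Recovery = recovered / input * 100
Substituting: Recovery = 2.0680 / 7.2180 * 100
Result: 28.6506 %


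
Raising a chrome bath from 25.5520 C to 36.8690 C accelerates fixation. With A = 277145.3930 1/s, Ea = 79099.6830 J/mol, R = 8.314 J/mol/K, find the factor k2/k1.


T1 = 25.5520 + 273.15 = 298.7020 K; T2 = 36.8690 + 273.15 = 310.0190 K
k1 = A * exp(-Ea/(R*T1)) = 277145.3930 * exp(-79099.6830/(8.314*298.7020)) = 4.0727e-09 1/s
k2 = A * exp(-Ea/(R*T2)) = 277145.3930 * exp(-79099.6830/(8.314*310.0190)) = 1.3027e-08 1/s
k2/k1 = 1.3027e-08 / 4.0727e-09 = 3.1986


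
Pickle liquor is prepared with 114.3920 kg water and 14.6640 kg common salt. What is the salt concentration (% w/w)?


Formula: Conc = salt / (water + salt) * 100
Substituting: Conc = 14.6640 / (114.3920 + 14.6640) * 100
Result: 11.3625 %


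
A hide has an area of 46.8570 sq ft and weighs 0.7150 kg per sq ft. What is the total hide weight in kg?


Formula: Weight = area * weight_per_sqft
Substituting: Weight = 46.8570 * 0.7150
Result: 33.5028 kg


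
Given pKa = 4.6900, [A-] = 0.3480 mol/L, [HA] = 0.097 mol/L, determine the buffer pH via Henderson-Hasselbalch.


ratio = [A-] / [HA] = 0.3480 / 0.097 = 3.5876
log10(ratio) = 0.5548
pH = pKa + log10(ratio) = 4.6900 + 0.5548 = 5.2448


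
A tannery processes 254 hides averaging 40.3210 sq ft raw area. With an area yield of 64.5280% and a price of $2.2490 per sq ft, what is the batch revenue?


Raw_total = N * avg_area = 254 * 40.3210 = 10241.5340 sq ft
Finished = Raw_total * yield / 100 = 10241.5340 * 64.5280 / 100 = 6608.6571 sq ft
Value = Finished * price = 6608.6571 * 2.2490 = 14862.8697 $


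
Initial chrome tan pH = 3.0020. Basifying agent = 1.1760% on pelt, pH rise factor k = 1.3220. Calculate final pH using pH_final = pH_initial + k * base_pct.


Formula: pH_final = pH_initial + k * base_pct
Substituting: pH_final = 3.0020 + 1.3220 * 1.1760
Result: 4.5567


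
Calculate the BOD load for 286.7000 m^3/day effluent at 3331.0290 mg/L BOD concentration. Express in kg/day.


Formula: BOD_load = volume * conc / 1000
Substituting: BOD_load = 286.7000 * 3331.0290 / 1000
Result: 955.0060 kg/day


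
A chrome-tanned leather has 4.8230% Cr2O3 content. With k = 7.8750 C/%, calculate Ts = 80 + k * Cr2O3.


Formula: Ts = 80 + k * Cr2O3
Substituting: Ts = 80 + 7.8750 * 4.8230
Result: 117.9811 C


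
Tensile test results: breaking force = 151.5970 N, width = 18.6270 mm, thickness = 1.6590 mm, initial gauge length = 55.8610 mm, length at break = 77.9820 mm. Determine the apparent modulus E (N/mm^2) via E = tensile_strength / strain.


TS = F / (w * t) = 151.5970 / (18.6270 * 1.6590) = 4.9057 N/mm^2
strain = (Lf - L0) / L0 = (77.9820 - 55.8610) / 55.8610 = 0.3960
E = TS / strain = 4.9057 / 0.3960 = 12.3881 N/mm^2


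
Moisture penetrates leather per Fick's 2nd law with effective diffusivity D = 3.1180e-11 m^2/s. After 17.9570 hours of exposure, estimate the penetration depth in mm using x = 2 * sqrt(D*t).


t = 17.9570 hr * 3600 = 64645.2000 s
D * t = 3.1180e-11 * 64645.2000 = 2.0156e-06
x = 2 * sqrt(D*t) = 2 * sqrt(2.0156e-06) = 0.00283946 m = 2.8395 mm


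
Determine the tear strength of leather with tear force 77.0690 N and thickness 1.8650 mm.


Formula: Tear strength = force / thickness
Substituting: Tear strength = 77.0690 / 1.8650
Result: 41.3239 N/mm


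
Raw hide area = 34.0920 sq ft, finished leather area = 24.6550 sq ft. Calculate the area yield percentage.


Formula: Yield = finished / raw * 100
Substituting: Yield = 24.6550 / 34.0920 * 100
Result: 72.3190 %


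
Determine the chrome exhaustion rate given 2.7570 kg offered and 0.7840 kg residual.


Formula: Uptake = (offered - residual) / offered * 100
Substituting: Uptake = (2.7570 - 0.7840) / 2.7570 * 100
Result: 71.5633 %


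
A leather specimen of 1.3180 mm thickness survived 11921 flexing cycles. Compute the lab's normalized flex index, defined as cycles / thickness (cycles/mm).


Formula: Index = cycles / thickness
Substituting: Index = 11921 / 1.3180
Result: 9044.7648 cycles/mm


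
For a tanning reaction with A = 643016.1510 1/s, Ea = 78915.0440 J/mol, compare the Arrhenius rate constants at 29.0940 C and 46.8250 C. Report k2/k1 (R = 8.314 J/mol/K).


T1 = 29.0940 + 273.15 = 302.2440 K; T2 = 46.8250 + 273.15 = 319.9750 K
k1 = A * exp(-Ea/(R*T1)) = 643016.1510 * exp(-78915.0440/(8.314*302.2440)) = 1.4771e-08 1/s
k2 = A * exp(-Ea/(R*T2)) = 643016.1510 * exp(-78915.0440/(8.314*319.9750)) = 8.4177e-08 1/s
k2/k1 = 8.4177e-08 / 1.4771e-08 = 5.6987


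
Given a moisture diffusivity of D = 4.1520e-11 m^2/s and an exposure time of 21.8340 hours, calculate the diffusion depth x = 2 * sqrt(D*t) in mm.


t = 21.8340 hr * 3600 = 78602.4000 s
D * t = 4.1520e-11 * 78602.4000 = 3.2636e-06
x = 2 * sqrt(D*t) = 2 * sqrt(3.2636e-06) = 0.00361307 m = 3.6131 mm


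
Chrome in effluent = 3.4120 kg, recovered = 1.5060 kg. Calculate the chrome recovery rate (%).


Formula: Recovery = recovered / input * 100
Substituting: Recovery = 1.5060 / 3.4120 * 100
Result: 44.1383 %


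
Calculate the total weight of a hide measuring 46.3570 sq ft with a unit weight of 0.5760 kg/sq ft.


Formula: Weight = area * weight_per_sqft
Substituting: Weight = 46.3570 * 0.5760
Result: 26.7016 kg


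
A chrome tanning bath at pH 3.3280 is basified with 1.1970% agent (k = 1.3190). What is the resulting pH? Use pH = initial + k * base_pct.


Formula: pH_final = pH_initial + k * base_pct
Substituting: pH_final = 3.3280 + 1.3190 * 1.1970
Result: 4.9068


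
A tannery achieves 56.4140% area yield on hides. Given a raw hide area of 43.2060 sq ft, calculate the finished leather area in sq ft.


Formula: finished = raw * yield / 100
Substituting: finished = 43.2060 * 56.4140 / 100
Result: 24.3742 sq ft


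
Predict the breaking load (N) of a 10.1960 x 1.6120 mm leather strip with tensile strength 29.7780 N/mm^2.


Formula: F = TS * w * t
Substituting: F = 29.7780 * 10.1960 * 1.6120
Result: 489.4298 N


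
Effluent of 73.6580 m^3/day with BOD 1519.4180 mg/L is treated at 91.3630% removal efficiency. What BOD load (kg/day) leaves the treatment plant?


Load_in = volume * conc / 1000 = 73.6580 * 1519.4180 / 1000 = 111.9173 kg/day
Removed = Load_in * eff / 100 = 111.9173 * 91.3630 / 100 = 102.2510 kg/day
Load_out = Load_in - Removed = 111.9173 - 102.2510 = 9.6663 kg/day


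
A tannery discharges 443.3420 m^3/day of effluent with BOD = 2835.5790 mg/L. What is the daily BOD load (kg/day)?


Formula: BOD_load = volume * conc / 1000
Substituting: BOD_load = 443.3420 * 2835.5790 / 1000
Result: 1257.1313 kg/day


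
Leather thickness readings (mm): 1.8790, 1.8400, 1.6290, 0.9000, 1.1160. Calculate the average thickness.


Formula: Average = sum / n
Substituting: Average = 7.3640 / 5
Result: 1.4728 mm


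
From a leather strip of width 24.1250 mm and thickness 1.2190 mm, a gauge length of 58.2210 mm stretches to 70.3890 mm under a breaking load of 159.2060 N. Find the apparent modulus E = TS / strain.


TS = F / (w * t) = 159.2060 / (24.1250 * 1.2190) = 5.4136 N/mm^2
strain = (Lf - L0) / L0 = (70.3890 - 58.2210) / 58.2210 = 0.2090
E = TS / strain = 5.4136 / 0.2090 = 25.9029 N/mm^2


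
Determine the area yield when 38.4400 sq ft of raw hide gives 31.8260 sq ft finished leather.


Formula: Yield = finished / raw * 100
Substituting: Yield = 31.8260 / 38.4400 * 100
Result: 82.7940 %


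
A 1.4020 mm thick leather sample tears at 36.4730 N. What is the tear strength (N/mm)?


Formula: Tear strength = force / thickness
Substituting: Tear strength = 36.4730 / 1.4020
Result: 26.0150 N/mm


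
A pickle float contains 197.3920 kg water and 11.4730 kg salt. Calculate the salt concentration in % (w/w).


Formula: Conc = salt / (water + salt) * 100
Substituting: Conc = 11.4730 / (197.3920 + 11.4730) * 100
Result: 5.4930 %


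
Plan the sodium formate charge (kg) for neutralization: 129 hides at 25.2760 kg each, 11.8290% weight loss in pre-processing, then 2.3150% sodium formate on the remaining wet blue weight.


Total_raw = N * avg_wt = 129 * 25.2760 = 3260.6040 kg
Substrate = Total_raw * (1 - loss/100) = 3260.6040 * (1 - 11.8290/100) = 2874.9072 kg
Neutralizer = Substrate * pct / 100 = 2874.9072 * 2.3150 / 100 = 66.5541 kg


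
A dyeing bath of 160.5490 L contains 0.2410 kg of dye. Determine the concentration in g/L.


Formula: Conc = dye_mass(kg) / volume(L) * 1000
Substituting: Conc = 0.2410 / 160.5490 * 1000
Result: 1.5011 g/L


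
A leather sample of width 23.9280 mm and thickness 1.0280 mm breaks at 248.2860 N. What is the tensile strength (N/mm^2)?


Formula: TS = force / (width * thickness)
Substituting: TS = 248.2860 / (23.9280 * 1.0280)
Result: 10.0938 N/mm^2


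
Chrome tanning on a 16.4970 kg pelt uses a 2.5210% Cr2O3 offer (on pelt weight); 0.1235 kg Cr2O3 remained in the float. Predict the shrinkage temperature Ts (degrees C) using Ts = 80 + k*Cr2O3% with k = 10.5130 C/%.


Offered = pelt * offer_pct / 100 = 16.4970 * 2.5210 / 100 = 0.4159 kg
Uptake = offered - residual = 0.4159 - 0.1235 = 0.2924 kg
Cr2O3% on pelt = uptake / pelt * 100 = 0.2924 / 16.4970 * 100 = 1.7724 %
Ts = 80 + k * Cr2O3% = 80 + 10.5130 * 1.7724 = 98.6330 C


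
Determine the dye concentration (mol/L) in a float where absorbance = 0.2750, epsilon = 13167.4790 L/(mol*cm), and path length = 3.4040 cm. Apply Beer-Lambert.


Formula: c = A / (epsilon * l)
Substituting: c = 0.2750 / (13167.4790 * 3.4040)
Result: 6.1354e-06 mol/L


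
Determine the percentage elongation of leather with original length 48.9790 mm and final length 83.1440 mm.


Formula: Elongation = (Lf - L0) / L0 * 100
Substituting: Elongation = (83.1440 - 48.9790) / 48.9790 * 100
Result: 69.7544 %


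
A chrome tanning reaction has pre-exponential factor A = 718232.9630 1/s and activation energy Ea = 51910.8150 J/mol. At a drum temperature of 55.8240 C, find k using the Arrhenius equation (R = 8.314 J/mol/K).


T_K = T_C + 273.15 = 55.8240 + 273.15 = 328.9740 K
exponent = -Ea / (R * T_K) = -51910.8150 / (8.314 * 328.9740) = -18.9796
k = A * exp(exponent) = 718232.9630 * exp(-18.9796) = 0.00410719 1/s


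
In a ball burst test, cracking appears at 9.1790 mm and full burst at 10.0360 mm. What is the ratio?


Formula: Ratio = crack / burst
Substituting: Ratio = 9.1790 / 10.0360
Result: 0.9146


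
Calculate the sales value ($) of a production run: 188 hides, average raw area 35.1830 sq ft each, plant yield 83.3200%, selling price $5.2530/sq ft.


Raw_total = N * avg_area = 188 * 35.1830 = 6614.4040 sq ft
Finished = Raw_total * yield / 100 = 6614.4040 * 83.3200 / 100 = 5511.1214 sq ft
Value = Finished * price = 5511.1214 * 5.2530 = 28949.9208 $


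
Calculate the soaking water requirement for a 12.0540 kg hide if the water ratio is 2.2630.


Formula: Water = hide_weight * ratio
Substituting: Water = 12.0540 * 2.2630
Result: 27.2782 kg


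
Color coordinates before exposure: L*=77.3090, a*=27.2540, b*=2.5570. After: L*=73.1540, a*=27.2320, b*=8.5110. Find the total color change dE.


dL = -4.1550, da = -0.022, db = 5.9540
dE = sqrt((-4.1550)^2 + (-0.022)^2 + 5.9540^2) = 7.2605


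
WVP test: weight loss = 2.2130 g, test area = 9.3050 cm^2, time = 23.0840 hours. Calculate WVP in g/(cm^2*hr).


Formula: WVP = loss / (area * time)
Substituting: WVP = 2.2130 / (9.3050 * 23.0840)
Result: 0.0103028 g/(cm^2*hr)


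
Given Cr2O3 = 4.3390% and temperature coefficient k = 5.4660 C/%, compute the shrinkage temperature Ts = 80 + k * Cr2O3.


Formula: Ts = 80 + k * Cr2O3
Substituting: Ts = 80 + 5.4660 * 4.3390
Result: 103.7170 C


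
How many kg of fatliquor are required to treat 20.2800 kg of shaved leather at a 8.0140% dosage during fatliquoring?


Formula: Fat = substrate * pct / 100
Substituting: Fat = 20.2800 * 8.0140 / 100
Result: 1.6252 kg


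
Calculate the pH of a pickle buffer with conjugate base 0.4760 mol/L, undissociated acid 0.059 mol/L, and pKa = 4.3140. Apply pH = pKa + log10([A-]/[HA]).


ratio = [A-] / [HA] = 0.4760 / 0.059 = 8.0678
log10(ratio) = 0.9068
pH = pKa + log10(ratio) = 4.3140 + 0.9068 = 5.2208


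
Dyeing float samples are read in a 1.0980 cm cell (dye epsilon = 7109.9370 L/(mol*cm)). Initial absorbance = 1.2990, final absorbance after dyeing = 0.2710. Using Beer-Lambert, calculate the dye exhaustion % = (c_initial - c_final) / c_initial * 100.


c_initial = A_i / (epsilon * l) = 1.2990 / (7109.9370 * 1.0980) = 1.6640e-04 mol/L
c_final = A_f / (epsilon * l) = 0.2710 / (7109.9370 * 1.0980) = 3.4714e-05 mol/L
Exhaustion = (c_initial - c_final) / c_initial * 100 = (1.6640e-04 - 3.4714e-05) / 1.6640e-04 * 100 = 79.1378 %


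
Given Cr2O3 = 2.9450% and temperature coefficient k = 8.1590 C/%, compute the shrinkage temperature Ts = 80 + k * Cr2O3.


Formula: Ts = 80 + k * Cr2O3
Substituting: Ts = 80 + 8.1590 * 2.9450
Result: 104.0283 C


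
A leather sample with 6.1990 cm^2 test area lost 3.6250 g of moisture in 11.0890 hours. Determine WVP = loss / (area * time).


Formula: WVP = loss / (area * time)
Substituting: WVP = 3.6250 / (6.1990 * 11.0890)
Result: 0.0527344 g/(cm^2*hr)


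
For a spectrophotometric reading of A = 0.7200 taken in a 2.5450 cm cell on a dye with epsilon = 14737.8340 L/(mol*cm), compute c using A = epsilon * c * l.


Formula: c = A / (epsilon * l)
Substituting: c = 0.7200 / (14737.8340 * 2.5450)
Result: 1.9196e-05 mol/L


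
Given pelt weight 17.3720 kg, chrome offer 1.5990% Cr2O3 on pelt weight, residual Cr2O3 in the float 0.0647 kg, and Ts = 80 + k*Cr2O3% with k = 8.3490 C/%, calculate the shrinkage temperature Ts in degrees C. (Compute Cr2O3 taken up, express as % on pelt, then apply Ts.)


Offered = pelt * offer_pct / 100 = 17.3720 * 1.5990 / 100 = 0.2778 kg
Uptake = offered - residual = 0.2778 - 0.0647 = 0.2131 kg
Cr2O3% on pelt = uptake / pelt * 100 = 0.2131 / 17.3720 * 100 = 1.2266 %
Ts = 80 + k * Cr2O3% = 80 + 8.3490 * 1.2266 = 90.2406 C


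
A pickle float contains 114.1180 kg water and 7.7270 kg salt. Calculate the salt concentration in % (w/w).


Formula: Conc = salt / (water + salt) * 100
Substituting: Conc = 7.7270 / (114.1180 + 7.7270) * 100
Result: 6.3417 %


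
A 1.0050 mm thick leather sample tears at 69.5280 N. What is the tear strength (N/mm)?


Formula: Tear strength = force / thickness
Substituting: Tear strength = 69.5280 / 1.0050
Result: 69.1821 N/mm


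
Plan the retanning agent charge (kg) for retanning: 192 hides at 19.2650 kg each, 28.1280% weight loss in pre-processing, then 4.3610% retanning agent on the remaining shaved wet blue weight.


Total_raw = N * avg_wt = 192 * 19.2650 = 3698.8800 kg
Substrate = Total_raw * (1 - loss/100) = 3698.8800 * (1 - 28.1280/100) = 2658.4590 kg
Retan = Substrate * pct / 100 = 2658.4590 * 4.3610 / 100 = 115.9354 kg


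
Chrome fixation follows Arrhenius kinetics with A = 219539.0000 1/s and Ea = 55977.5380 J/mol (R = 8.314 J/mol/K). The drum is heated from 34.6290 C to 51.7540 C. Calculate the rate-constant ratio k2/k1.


T1 = 34.6290 + 273.15 = 307.7790 K; T2 = 51.7540 + 273.15 = 324.9040 K
k1 = A * exp(-Ea/(R*T1)) = 219539.0000 * exp(-55977.5380/(8.314*307.7790)) = 6.9335e-05 1/s
k2 = A * exp(-Ea/(R*T2)) = 219539.0000 * exp(-55977.5380/(8.314*324.9040)) = 2.1964e-04 1/s
k2/k1 = 2.1964e-04 / 6.9335e-05 = 3.1678


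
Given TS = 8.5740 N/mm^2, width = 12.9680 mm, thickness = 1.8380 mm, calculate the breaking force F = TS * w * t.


Formula: F = TS * w * t
Substituting: F = 8.5740 * 12.9680 * 1.8380
Result: 204.3629 N


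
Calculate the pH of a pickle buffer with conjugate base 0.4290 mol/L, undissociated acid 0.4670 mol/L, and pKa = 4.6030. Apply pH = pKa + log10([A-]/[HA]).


ratio = [A-] / [HA] = 0.4290 / 0.4670 = 0.9186
log10(ratio) = -0.0368596
pH = pKa + log10(ratio) = 4.6030 - 0.0368596 = 4.5661


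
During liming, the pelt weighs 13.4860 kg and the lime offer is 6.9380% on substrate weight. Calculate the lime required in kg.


Formula: Lime = substrate * pct / 100
Substituting: Lime = 13.4860 * 6.9380 / 100
Result: 0.9357 kg


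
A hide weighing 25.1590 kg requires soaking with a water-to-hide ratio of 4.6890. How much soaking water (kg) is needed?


Formula: Water = hide_weight * ratio
Substituting: Water = 25.1590 * 4.6890
Result: 117.9706 kg


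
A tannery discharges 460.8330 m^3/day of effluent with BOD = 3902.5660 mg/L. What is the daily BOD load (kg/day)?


Formula: BOD_load = volume * conc / 1000
Substituting: BOD_load = 460.8330 * 3902.5660 / 1000
Result: 1798.4312 kg/day


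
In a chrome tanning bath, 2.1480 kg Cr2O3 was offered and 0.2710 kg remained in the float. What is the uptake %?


Formula: Uptake = (offered - residual) / offered * 100
Substituting: Uptake = (2.1480 - 0.2710) / 2.1480 * 100
Result: 87.3836 %


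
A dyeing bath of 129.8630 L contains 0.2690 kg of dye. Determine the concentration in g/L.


Formula: Conc = dye_mass(kg) / volume(L) * 1000
Substituting: Conc = 0.2690 / 129.8630 * 1000
Result: 2.0714 g/L


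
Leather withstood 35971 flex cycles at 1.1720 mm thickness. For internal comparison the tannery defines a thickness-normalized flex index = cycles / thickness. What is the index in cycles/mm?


Formula: Index = cycles / thickness
Substituting: Index = 35971 / 1.1720
Result: 30691.9795 cycles/mm


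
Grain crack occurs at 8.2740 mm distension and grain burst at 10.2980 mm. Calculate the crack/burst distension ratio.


Formula: Ratio = crack / burst
Substituting: Ratio = 8.2740 / 10.2980
Result: 0.8035
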